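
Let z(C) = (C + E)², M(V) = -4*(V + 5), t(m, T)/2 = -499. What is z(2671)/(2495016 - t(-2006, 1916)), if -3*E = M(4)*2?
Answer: 7263025/2496014 ≈ 2.9099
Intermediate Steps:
t(m, T) = -998 (t(m, T) = 2*(-499) = -998)
M(V) = -20 - 4*V (M(V) = -4*(5 + V) = -20 - 4*V)
E = 24 (E = -(-20 - 4*4)*2/3 = -(-20 - 16)*2/3 = -(-12)*2 = -⅓*(-72) = 24)
z(C) = (24 + C)² (z(C) = (C + 24)² = (24 + C)²)
z(2671)/(2495016 - t(-2006, 1916)) = (24 + 2671)²/(2495016 - 1*(-998)) = 2695²/(2495016 + 998) = 7263025/2496014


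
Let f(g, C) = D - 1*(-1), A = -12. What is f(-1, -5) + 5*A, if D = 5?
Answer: -54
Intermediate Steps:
f(g, C) = 6 (f(g, C) = 5 - 1*(-1) = 5 + 1 = 6)
f(-1, -5) + 5*A = 6 + 5*(-12) = 6 - 60 = -54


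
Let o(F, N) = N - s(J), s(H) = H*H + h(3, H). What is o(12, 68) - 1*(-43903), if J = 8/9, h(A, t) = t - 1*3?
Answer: 3561758/81 ≈ 43972.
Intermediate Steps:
h(A, t) = -3 + t (h(A, t) = t - 3 = -3 + t)
J = 8/9 (J = 8*(1/9) = 8/9 ≈ 0.88889)
s(H) = -3 + H + H**2 (s(H) = H*H + (-3 + H) = H**2 + (-3 + H) = -3 + H + H**2)
o(F, N) = 107/81 + N (o(F, N) = N - (-3 + 8/9 + (8/9)**2) = N - (-3 + 8/9 + 64/81) = N - 1*(-107/81) = N + 107/81 = 107/81 + N)
o(12, 68) - 1*(-43903) = (107/81 + 68) - 1*(-43903) = 5615/81 + 43903 = 3561758/81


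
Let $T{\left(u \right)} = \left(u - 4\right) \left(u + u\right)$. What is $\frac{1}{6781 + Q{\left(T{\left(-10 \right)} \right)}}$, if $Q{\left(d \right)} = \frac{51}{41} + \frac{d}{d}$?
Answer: $\frac{41}{278113} \approx 0.00014742$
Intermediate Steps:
$T{\left(u \right)} = 2 u \left(-4 + u\right)$ ($T{\left(u \right)} = \left(-4 + u\right) 2 u = 2 u \left(-4 + u\right)$)
$Q{\left(d \right)} = \frac{92}{41}$ ($Q{\left(d \right)} = 51 \cdot \frac{1}{41} + 1 = \frac{51}{41} + 1 = \frac{92}{41}$)
$\frac{1}{6781 + Q{\left(T{\left(-10 \right)} \right)}} = \frac{1}{6781 + \frac{92}{41}} = \frac{1}{\frac{278113}{41}} = \frac{41}{278113}$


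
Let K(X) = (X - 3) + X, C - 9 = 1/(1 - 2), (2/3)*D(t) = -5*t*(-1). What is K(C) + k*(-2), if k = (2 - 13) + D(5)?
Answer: -40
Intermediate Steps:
D(t) = 15*t/2 (D(t) = 3*(-5*t*(-1))/2 = 3*(5*t)/2 = 15*t/2)
C = 8 (C = 9 + 1/(1 - 2) = 9 + 1/(-1) = 9 - 1 = 8)
k = 53/2 (k = (2 - 13) + (15/2)*5 = -11 + 75/2 = 53/2 ≈ 26.500)
K(X) = -3 + 2*X (K(X) = (-3 + X) + X = -3 + 2*X)
K(C) + k*(-2) = (-3 + 2*8) + (53/2)*(-2) = (-3 + 16) - 53 = 13 - 53 = -40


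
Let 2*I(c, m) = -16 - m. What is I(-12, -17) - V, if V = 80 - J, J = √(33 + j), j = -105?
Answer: -159/2 + 6*I*√2 ≈ -79.5 + 8.4853*I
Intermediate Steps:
J = 6*I*√2 (J = √(33 - 105) = √(-72) = 6*I*√2 ≈ 8.4853*I)
I(c, m) = -8 - m/2 (I(c, m) = (-16 - m)/2 = -8 - m/2)
V = 80 - 6*I*√2 ≈ 80.0 - 8.4853*I
I(-12, -17) - V = (-8 - ½*(-17)) - (80 - 6*I*√2) = (-8 + 17/2) + (-80 + 6*I*√2) = ½ + (-80 + 6*I*√2) = -159/2 + 6*I*√2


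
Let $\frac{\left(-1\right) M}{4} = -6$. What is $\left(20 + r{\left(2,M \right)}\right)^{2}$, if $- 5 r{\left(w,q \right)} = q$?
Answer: $\frac{5776}{25} \approx 231.04$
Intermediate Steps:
$M = 24$ ($M = \left(-4\right) \left(-6\right) = 24$)
$r{\left(w,q \right)} = - \frac{q}{5}$
$\left(20 + r{\left(2,M \right)}\right)^{2} = \left(20 - \frac{24}{5}\right)^{2} = \left(\frac{76}{5}\right)^{2} = \frac{5776}{25}$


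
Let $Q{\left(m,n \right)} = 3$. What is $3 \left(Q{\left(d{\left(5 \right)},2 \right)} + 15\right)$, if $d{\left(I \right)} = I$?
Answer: $54$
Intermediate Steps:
$3 \left(Q{\left(d{\left(5 \right)},2 \right)} + 15\right) = 3 \left(3 + 15\right) = 3 \cdot 18 = 54$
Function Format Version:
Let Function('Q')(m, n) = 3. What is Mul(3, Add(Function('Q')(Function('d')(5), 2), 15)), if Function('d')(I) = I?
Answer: 54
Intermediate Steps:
Mul(3, Add(Function('Q')(Function('d')(5), 2), 15)) = Mul(3, Add(3, 15)) = Mul(3, 18) = 54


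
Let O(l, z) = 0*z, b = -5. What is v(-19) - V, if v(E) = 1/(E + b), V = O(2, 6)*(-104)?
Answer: -1/24 ≈ -0.041667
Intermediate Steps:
O(l, z) = 0
V = 0 (V = 0*(-104) = 0)
v(E) = 1/(-5 + E) (v(E) = 1/(E - 5) = 1/(-5 + E))
v(-19) - V = 1/(-5 - 19) - 1*0 = 1/(-24) + 0 = -1/24 + 0 = -1/24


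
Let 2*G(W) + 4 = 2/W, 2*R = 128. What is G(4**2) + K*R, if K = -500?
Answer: -512031/16 ≈ -32002.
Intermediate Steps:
R = 64 (R = (1/2)*128 = 64)
G(W) = -2 + 1/W (G(W) = -2 + (2/W)/2 = -2 + 1/W)
G(4**2) + K*R = (-2 + 1/(4**2)) - 500*64 = (-2 + 1/16) - 32000 = -31/16 - 32000 = -512031/16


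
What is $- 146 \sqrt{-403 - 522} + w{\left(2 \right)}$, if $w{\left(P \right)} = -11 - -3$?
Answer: $-8 - 730 i \sqrt{37} \approx -8.0 - 4440.4 i$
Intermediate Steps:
$w{\left(P \right)} = -8$ ($w{\left(P \right)} = -11 + 3 = -8$)
$- 146 \sqrt{-403 - 522} + w{\left(2 \right)} = - 146 \sqrt{-403 - 522} - 8 = - 146 \sqrt{-925} - 8 = - 146 \cdot 5 i \sqrt{37} - 8 = - 730 i \sqrt{37} - 8 = -8 - 730 i \sqrt{37}$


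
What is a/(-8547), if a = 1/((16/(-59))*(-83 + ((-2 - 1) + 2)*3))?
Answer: -59/11760672 ≈ -5.0167e-6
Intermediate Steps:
a = 59/1376 (a = 1/((16*(-1/59))*(-83 + (-3 + 2)*3)) = 1/(-16*(-83 - 1*3)/59) = 1/(-16*(-83 - 3)/59) = 1/(-16/59*(-86)) = 1/(1376/59) = 59/1376 ≈ 0.042878)
a/(-8547) = (59/1376)/(-8547) = (59/1376)*(-1/8547) = -59/11760672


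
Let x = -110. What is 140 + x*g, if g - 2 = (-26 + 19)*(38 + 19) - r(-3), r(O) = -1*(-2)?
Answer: 44030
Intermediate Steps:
r(O) = 2
g = -399 (g = 2 + ((-26 + 19)*(38 + 19) - 1*2) = 2 + (-7*57 - 2) = 2 + (-399 - 2) = 2 - 401 = -399)
140 + x*g = 140 - 110*(-399) = 140 + 43890 = 44030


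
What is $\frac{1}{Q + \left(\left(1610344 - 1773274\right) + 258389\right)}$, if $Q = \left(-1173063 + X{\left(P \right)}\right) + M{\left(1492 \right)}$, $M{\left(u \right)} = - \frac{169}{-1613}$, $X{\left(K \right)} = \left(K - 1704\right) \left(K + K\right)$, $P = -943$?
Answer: $\frac{1613}{6314311263} \approx 2.5545 \cdot 10^{-7}$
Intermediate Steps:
$X{\left(K \right)} = 2 K \left(-1704 + K\right)$ ($X{\left(K \right)} = \left(-1704 + K\right) 2 K = 2 K \left(-1704 + K\right)$)
$M{\left(u \right)} = \frac{169}{1613}$ ($M{\left(u \right)} = \left(-169\right) \left(- \frac{1}{1613}\right) = \frac{169}{1613}$)
$Q = \frac{6160335896}{1613}$ ($Q = \left(-1173063 + 2 \left(-943\right) \left(-1704 - 943\right)\right) + \frac{169}{1613} = \left(-1173063 + 2 \left(-943\right) \left(-2647\right)\right) + \frac{169}{1613} = \left(-1173063 + 4992242\right) + \frac{169}{1613} = 3819179 + \frac{169}{1613} = \frac{6160335896}{1613} \approx 3.8192 \cdot 10^{6}$)
$\frac{1}{Q + \left(\left(1610344 - 1773274\right) + 258389\right)} = \frac{1}{\frac{6160335896}{1613} + \left(\left(1610344 - 1773274\right) + 258389\right)} = \frac{1}{\frac{6160335896}{1613} + \left(-162930 + 258389\right)} = \frac{1}{\frac{6160335896}{1613} + 95459} = \frac{1}{\frac{6314311263}{1613}} = \frac{1613}{6314311263}$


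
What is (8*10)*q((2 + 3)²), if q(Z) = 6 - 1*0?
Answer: 480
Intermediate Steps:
q(Z) = 6 (q(Z) = 6 + 0 = 6)
(8*10)*q((2 + 3)²) = (8*10)*6 = 80*6 = 480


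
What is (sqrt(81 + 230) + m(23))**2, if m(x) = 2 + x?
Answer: (25 + sqrt(311))**2 ≈ 1817.8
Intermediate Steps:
(sqrt(81 + 230) + m(23))**2 = (sqrt(81 + 230) + (2 + 23))**2 = (sqrt(311) + 25)**2 = (25 + sqrt(311))**2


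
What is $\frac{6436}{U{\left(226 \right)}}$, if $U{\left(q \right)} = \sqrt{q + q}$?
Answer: $\frac{3218 \sqrt{113}}{113} \approx 302.72$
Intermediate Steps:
$U{\left(q \right)} = \sqrt{2} \sqrt{q}$ ($U{\left(q \right)} = \sqrt{2 q} = \sqrt{2} \sqrt{q}$)
$\frac{6436}{U{\left(226 \right)}} = \frac{6436}{\sqrt{2} \sqrt{226}} = \frac{6436}{2 \sqrt{113}} = 6436 \frac{\sqrt{113}}{226} = \frac{3218 \sqrt{113}}{113}$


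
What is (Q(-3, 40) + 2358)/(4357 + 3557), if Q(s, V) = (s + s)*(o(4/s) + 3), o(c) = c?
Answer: 1174/3957 ≈ 0.29669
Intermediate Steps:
Q(s, V) = 2*s*(3 + 4/s) (Q(s, V) = (s + s)*(4/s + 3) = (2*s)*(3 + 4/s) = 2*s*(3 + 4/s))
(Q(-3, 40) + 2358)/(4357 + 3557) = ((8 + 6*(-3)) + 2358)/(4357 + 3557) = ((8 - 18) + 2358)/7914 = (-10 + 2358)*(1/7914) = 2348*(1/7914) = 1174/3957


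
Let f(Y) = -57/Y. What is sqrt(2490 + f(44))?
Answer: 69*sqrt(253)/22 ≈ 49.887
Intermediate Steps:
sqrt(2490 + f(44)) = sqrt(2490 - 57/44) = sqrt(109503/44) = 69*sqrt(253)/22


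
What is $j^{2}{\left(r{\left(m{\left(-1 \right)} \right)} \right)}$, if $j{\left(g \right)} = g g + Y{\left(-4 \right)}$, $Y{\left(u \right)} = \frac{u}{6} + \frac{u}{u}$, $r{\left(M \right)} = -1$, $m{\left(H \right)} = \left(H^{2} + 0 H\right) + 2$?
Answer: $\frac{16}{9} \approx 1.7778$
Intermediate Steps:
$m{\left(H \right)} = 2 + H^{2}$ ($m{\left(H \right)} = \left(H^{2} + 0\right) + 2 = H^{2} + 2 = 2 + H^{2}$)
$Y{\left(u \right)} = 1 + \frac{u}{6}$ ($Y{\left(u \right)} = u \frac{1}{6} + 1 = \frac{u}{6} + 1 = 1 + \frac{u}{6}$)
$j{\left(g \right)} = \frac{1}{3} + g^{2}$ ($j{\left(g \right)} = g g + \left(1 + \frac{1}{6} \left(-4\right)\right) = g^{2} + \left(1 - \frac{2}{3}\right) = g^{2} + \frac{1}{3} = \frac{1}{3} + g^{2}$)
$j^{2}{\left(r{\left(m{\left(-1 \right)} \right)} \right)} = \left(\frac{1}{3} + \left(-1\right)^{2}\right)^{2} = \left(\frac{1}{3} + 1\right)^{2} = \left(\frac{4}{3}\right)^{2} = \frac{16}{9}$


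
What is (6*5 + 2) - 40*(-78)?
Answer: 3152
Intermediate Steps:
(6*5 + 2) - 40*(-78) = (30 + 2) + 3120 = 32 + 3120 = 3152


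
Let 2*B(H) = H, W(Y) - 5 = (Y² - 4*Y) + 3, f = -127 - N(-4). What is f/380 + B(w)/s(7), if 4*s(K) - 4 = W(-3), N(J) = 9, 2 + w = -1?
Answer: -564/1045 ≈ -0.53971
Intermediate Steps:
w = -3 (w = -2 - 1 = -3)
f = -136 (f = -127 - 1*9 = -127 - 9 = -136)
W(Y) = 8 + Y² - 4*Y (W(Y) = 5 + ((Y² - 4*Y) + 3) = 5 + (3 + Y² - 4*Y) = 8 + Y² - 4*Y)
B(H) = H/2
s(K) = 33/4 (s(K) = 1 + (8 + (-3)² - 4*(-3))/4 = 1 + (8 + 9 + 12)/4 = 1 + (¼)*29 = 1 + 29/4 = 33/4)
f/380 + B(w)/s(7) = -136/380 + ((½)*(-3))/(33/4) = -136*1/380 - 3/2*4/33 = -34/95 - 2/11 = -564/1045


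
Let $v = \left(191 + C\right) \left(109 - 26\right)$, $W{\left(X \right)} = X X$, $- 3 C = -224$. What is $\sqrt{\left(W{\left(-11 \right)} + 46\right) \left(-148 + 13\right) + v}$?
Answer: $\frac{2 i \sqrt{1113}}{3} \approx 22.241 i$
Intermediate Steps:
$C = \frac{224}{3}$ ($C = \left(- \frac{1}{3}\right) \left(-224\right) = \frac{224}{3} \approx 74.667$)
$W{\left(X \right)} = X^{2}$
$v = \frac{66151}{3}$ ($v = \left(191 + \frac{224}{3}\right) \left(109 - 26\right) = \frac{797}{3} \cdot 83 = \frac{66151}{3} \approx 22050.0$)
$\sqrt{\left(W{\left(-11 \right)} + 46\right) \left(-148 + 13\right) + v} = \sqrt{\left(\left(-11\right)^{2} + 46\right) \left(-148 + 13\right) + \frac{66151}{3}} = \sqrt{\left(121 + 46\right) \left(-135\right) + \frac{66151}{3}} = \sqrt{167 \left(-135\right) + \frac{66151}{3}} = \sqrt{-22545 + \frac{66151}{3}} = \sqrt{- \frac{1484}{3}} = \frac{2 i \sqrt{1113}}{3}$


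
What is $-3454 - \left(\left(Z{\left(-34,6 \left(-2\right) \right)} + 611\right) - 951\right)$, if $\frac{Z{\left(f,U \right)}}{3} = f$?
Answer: $-3012$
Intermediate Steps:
$Z{\left(f,U \right)} = 3 f$
$-3454 - \left(\left(Z{\left(-34,6 \left(-2\right) \right)} + 611\right) - 951\right) = -3454 - \left(\left(3 \left(-34\right) + 611\right) - 951\right) = -3454 - \left(\left(-102 + 611\right) - 951\right) = -3454 - \left(509 - 951\right) = -3454 - -442 = -3454 + 442 = -3012$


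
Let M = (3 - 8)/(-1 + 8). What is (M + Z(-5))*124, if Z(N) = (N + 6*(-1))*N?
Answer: 47120/7 ≈ 6731.4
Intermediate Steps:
Z(N) = N*(-6 + N) (Z(N) = (N - 6)*N = (-6 + N)*N = N*(-6 + N))
M = -5/7 ≈ -0.71429
(M + Z(-5))*124 = (-5/7 - 5*(-6 - 5))*124 = (-5/7 - 5*(-11))*124 = (-5/7 + 55)*124 = (380/7)*124 = 47120/7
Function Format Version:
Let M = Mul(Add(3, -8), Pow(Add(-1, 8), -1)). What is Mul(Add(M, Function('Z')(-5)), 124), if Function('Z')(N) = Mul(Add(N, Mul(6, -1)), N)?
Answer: Rational(47120, 7) ≈ 6731.4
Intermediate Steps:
Function('Z')(N) = Mul(N, Add(-6, N)) (Function('Z')(N) = Mul(Add(N, -6), N) = Mul(Add(-6, N), N) = Mul(N, Add(-6, N)))
M = Rational(-5, 7) (M = Mul(-5, Pow(7, -1)) = Mul(-5, Rational(1, 7)) = Rational(-5, 7) ≈ -0.71429)
Mul(Add(M, Function('Z')(-5)), 124) = Mul(Add(Rational(-5, 7), Mul(-5, Add(-6, -5))), 124) = Mul(Add(Rational(-5, 7), Mul(-5, -11)), 124) = Mul(Add(Rational(-5, 7), 55), 124) = Mul(Rational(380, 7), 124) = Rational(47120, 7)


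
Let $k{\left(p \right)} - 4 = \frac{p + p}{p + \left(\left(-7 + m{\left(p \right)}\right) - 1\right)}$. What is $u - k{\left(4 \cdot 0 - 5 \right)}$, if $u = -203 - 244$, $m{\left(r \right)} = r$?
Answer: $- \frac{4064}{9} \approx -451.56$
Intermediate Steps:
$u = -447$ ($u = -203 - 244 = -447$)
$k{\left(p \right)} = 4 + \frac{2 p}{-8 + 2 p}$ ($k{\left(p \right)} = 4 + \frac{p + p}{p + \left(\left(-7 + p\right) - 1\right)} = 4 + \frac{2 p}{p + \left(-8 + p\right)} = 4 + \frac{2 p}{-8 + 2 p}$)
$u - k{\left(4 \cdot 0 - 5 \right)} = -447 - \frac{-16 + 5 \left(4 \cdot 0 - 5\right)}{-4 + \left(4 \cdot 0 - 5\right)} = -447 - \frac{-16 + 5 \left(0 - 5\right)}{-4 + \left(0 - 5\right)} = -447 - \frac{-16 + 5 \left(-5\right)}{-4 - 5} = -447 - \frac{-16 - 25}{-9} = -447 - \left(- \frac{1}{9}\right) \left(-41\right) = -447 - \frac{41}{9} = - \frac{4064}{9}$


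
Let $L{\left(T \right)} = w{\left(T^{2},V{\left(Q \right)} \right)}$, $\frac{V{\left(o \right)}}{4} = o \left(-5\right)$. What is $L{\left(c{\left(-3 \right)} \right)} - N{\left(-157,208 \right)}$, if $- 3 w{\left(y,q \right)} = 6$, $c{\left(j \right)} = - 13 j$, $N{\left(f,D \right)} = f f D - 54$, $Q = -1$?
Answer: $-5126940$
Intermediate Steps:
$V{\left(o \right)} = - 20 o$ ($V{\left(o \right)} = 4 o \left(-5\right) = 4 \left(- 5 o\right) = - 20 o$)
$N{\left(f,D \right)} = -54 + D f^{2}$ ($N{\left(f,D \right)} = f^{2} D - 54 = D f^{2} - 54 = -54 + D f^{2}$)
$w{\left(y,q \right)} = -2$ ($w{\left(y,q \right)} = \left(- \frac{1}{3}\right) 6 = -2$)
$L{\left(T \right)} = -2$
$L{\left(c{\left(-3 \right)} \right)} - N{\left(-157,208 \right)} = -2 - \left(-54 + 208 \left(-157\right)^{2}\right) = -2 - \left(-54 + 208 \cdot 24649\right) = -2 - \left(-54 + 5126992\right) = -2 - 5126938 = -5126940$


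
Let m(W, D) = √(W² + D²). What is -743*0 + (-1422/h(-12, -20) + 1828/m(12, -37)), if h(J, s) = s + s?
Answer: 711/20 + 1828*√1513/1513 ≈ 82.546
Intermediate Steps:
h(J, s) = 2*s
m(W, D) = √(D² + W²)
-743*0 + (-1422/h(-12, -20) + 1828/m(12, -37)) = -743*0 + (-1422/(2*(-20)) + 1828/(√((-37)² + 12²))) = 0 + (-1422/(-40) + 1828/(√(1369 + 144))) = 0 + (-1422*(-1/40) + 1828/(√1513)) = 0 + (711/20 + 1828*(√1513/1513)) = 0 + (711/20 + 1828*√1513/1513) = 711/20 + 1828*√1513/1513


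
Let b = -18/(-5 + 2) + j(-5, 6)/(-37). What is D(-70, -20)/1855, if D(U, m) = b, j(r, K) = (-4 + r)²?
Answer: 141/68635 ≈ 0.0020543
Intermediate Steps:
b = 141/37 (b = -18/(-5 + 2) + (-4 - 5)²/(-37) = -18/((-3*1)) + (-9)²*(-1/37) = -18/(-3) + 81*(-1/37) = -18*(-⅓) - 81/37 = 6 - 81/37 = 141/37 ≈ 3.8108)
D(U, m) = 141/37
D(-70, -20)/1855 = (141/37)/1855 = (141/37)*(1/1855) = 141/68635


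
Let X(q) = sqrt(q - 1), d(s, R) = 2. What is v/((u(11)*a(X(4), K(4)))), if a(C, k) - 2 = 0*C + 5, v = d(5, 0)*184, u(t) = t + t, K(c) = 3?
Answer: 184/77 ≈ 2.3896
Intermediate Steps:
u(t) = 2*t
v = 368 (v = 2*184 = 368)
X(q) = sqrt(-1 + q)
a(C, k) = 7 (a(C, k) = 2 + (0*C + 5) = 2 + (0 + 5) = 2 + 5 = 7)
v/((u(11)*a(X(4), K(4)))) = 368/(((2*11)*7)) = 368/((22*7)) = 368/154 = 368*(1/154) = 184/77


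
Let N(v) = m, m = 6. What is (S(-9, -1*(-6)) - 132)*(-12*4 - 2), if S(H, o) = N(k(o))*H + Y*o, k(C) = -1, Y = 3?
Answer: 8400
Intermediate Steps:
N(v) = 6
S(H, o) = 3*o + 6*H (S(H, o) = 6*H + 3*o = 3*o + 6*H)
(S(-9, -1*(-6)) - 132)*(-12*4 - 2) = ((3*(-1*(-6)) + 6*(-9)) - 132)*(-12*4 - 2) = ((3*6 - 54) - 132)*(-6*8 - 2) = ((18 - 54) - 132)*(-48 - 2) = (-36 - 132)*(-50) = -168*(-50) = 8400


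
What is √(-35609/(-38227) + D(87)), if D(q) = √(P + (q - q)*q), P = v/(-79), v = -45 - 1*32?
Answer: √(173375647787 + 2355979159*√6083)/431419 ≈ 1.3852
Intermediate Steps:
v = -77 (v = -45 - 32 = -77)
P = 77/79 (P = -77/(-79) = -77*(-1/79) = 77/79 ≈ 0.97468)
D(q) = √6083/79 (D(q) = √(77/79 + (q - q)*q) = √(77/79 + 0*q) = √(77/79 + 0) = √(77/79) = √6083/79)
√(-35609/(-38227) + D(87)) = √(-35609/(-38227) + √6083/79) = √(-35609*(-1/38227) + √6083/79) = √(5087/5461 + √6083/79)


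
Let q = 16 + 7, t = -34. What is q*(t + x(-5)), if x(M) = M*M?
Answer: -207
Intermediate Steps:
x(M) = M²
q = 23
q*(t + x(-5)) = 23*(-34 + (-5)²) = 23*(-34 + 25) = 23*(-9) = -207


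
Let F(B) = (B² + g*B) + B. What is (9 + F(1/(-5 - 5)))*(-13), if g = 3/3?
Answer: -11453/100 ≈ -114.53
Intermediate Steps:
g = 1 (g = 3*(⅓) = 1)
F(B) = B² + 2*B (F(B) = (B² + 1*B) + B = (B² + B) + B = (B + B²) + B = B² + 2*B)
(9 + F(1/(-5 - 5)))*(-13) = (9 + (2 + 1/(-5 - 5))/(-5 - 5))*(-13) = (9 + (2 + 1/(-10))/(-10))*(-13) = (9 - (2 - ⅒)/10)*(-13) = (9 - ⅒*19/10)*(-13) = (9 - 19/100)*(-13) = (881/100)*(-13) = -11453/100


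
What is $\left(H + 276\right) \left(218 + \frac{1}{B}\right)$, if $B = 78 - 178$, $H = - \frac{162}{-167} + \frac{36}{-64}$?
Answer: $\frac{16099891239}{267200} \approx 60254.0$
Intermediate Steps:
$H = \frac{1089}{2672}$ ($H = \left(-162\right) \left(- \frac{1}{167}\right) + 36 \left(- \frac{1}{64}\right) = \frac{162}{167} - \frac{9}{16} = \frac{1089}{2672} \approx 0.40756$)
$B = -100$ ($B = 78 - 178 = -100$)
$\left(H + 276\right) \left(218 + \frac{1}{B}\right) = \left(\frac{1089}{2672} + 276\right) \left(218 + \frac{1}{-100}\right) = \frac{738561 \left(218 - \frac{1}{100}\right)}{2672} = \frac{738561}{2672} \cdot \frac{21799}{100} = \frac{16099891239}{267200}$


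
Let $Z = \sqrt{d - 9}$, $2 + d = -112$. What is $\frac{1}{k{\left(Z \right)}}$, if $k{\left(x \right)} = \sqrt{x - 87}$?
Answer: $\frac{1}{\sqrt{-87 + i \sqrt{123}}} \approx 0.006765 - 0.10657 i$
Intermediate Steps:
$d = -114$ ($d = -2 - 112 = -114$)
$Z = i \sqrt{123}$ ($Z = \sqrt{-114 - 9} = \sqrt{-123} = i \sqrt{123} \approx 11.091 i$)
$k{\left(x \right)} = \sqrt{-87 + x}$
$\frac{1}{k{\left(Z \right)}} = \frac{1}{\sqrt{-87 + i \sqrt{123}}}$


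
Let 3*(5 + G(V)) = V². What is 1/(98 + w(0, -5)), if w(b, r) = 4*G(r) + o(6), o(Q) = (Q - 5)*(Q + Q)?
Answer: 3/370 ≈ 0.0081081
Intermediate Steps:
o(Q) = 2*Q*(-5 + Q) (o(Q) = (-5 + Q)*(2*Q) = 2*Q*(-5 + Q))
G(V) = -5 + V²/3
w(b, r) = -8 + 4*r²/3 (w(b, r) = 4*(-5 + r²/3) + 2*6*(-5 + 6) = (-20 + 4*r²/3) + 2*6*1 = (-20 + 4*r²/3) + 12 = -8 + 4*r²/3)
1/(98 + w(0, -5)) = 1/(98 + (-8 + (4/3)*(-5)²)) = 1/(98 + (-8 + (4/3)*25)) = 1/(98 + (-8 + 100/3)) = 1/(98 + 76/3) = 1/(370/3) = 3/370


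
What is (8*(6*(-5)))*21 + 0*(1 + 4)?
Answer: -5040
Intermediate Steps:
(8*(6*(-5)))*21 + 0*(1 + 4) = (8*(-30))*21 + 0*5 = -240*21 + 0 = -5040 + 0 = -5040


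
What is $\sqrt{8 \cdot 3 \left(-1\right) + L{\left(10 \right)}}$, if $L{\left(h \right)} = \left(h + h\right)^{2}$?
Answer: $2 \sqrt{94} \approx 19.391$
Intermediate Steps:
$L{\left(h \right)} = 4 h^{2}$ ($L{\left(h \right)} = \left(2 h\right)^{2} = 4 h^{2}$)
$\sqrt{8 \cdot 3 \left(-1\right) + L{\left(10 \right)}} = \sqrt{8 \cdot 3 \left(-1\right) + 4 \cdot 10^{2}} = \sqrt{24 \left(-1\right) + 4 \cdot 100} = \sqrt{-24 + 400} = \sqrt{376} = 2 \sqrt{94}$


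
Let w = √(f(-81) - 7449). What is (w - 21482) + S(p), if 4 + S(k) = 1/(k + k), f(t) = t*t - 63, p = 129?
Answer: -5543387/258 + I*√951 ≈ -21486.0 + 30.838*I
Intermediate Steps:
f(t) = -63 + t² (f(t) = t² - 63 = -63 + t²)
S(k) = -4 + 1/(2*k) (S(k) = -4 + 1/(k + k) = -4 + 1/(2*k))
w = I*√951 (w = √((-63 + (-81)²) - 7449) = √((-63 + 6561) - 7449) = √(6498 - 7449) = √(-951) = I*√951 ≈ 30.838*I)
(w - 21482) + S(p) = (I*√951 - 21482) + (-4 + (½)/129) = (-21482 + I*√951) + (-4 + (½)*(1/129)) = (-21482 + I*√951) + (-4 + 1/258) = (-21482 + I*√951) - 1031/258 = -5543387/258 + I*√951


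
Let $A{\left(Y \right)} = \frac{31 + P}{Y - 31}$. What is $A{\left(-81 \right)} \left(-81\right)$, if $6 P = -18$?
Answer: $\frac{81}{4} \approx 20.25$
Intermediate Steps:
$P = -3$ ($P = \frac{1}{6} \left(-18\right) = -3$)
$A{\left(Y \right)} = \frac{28}{-31 + Y}$ ($A{\left(Y \right)} = \frac{31 - 3}{Y - 31} = \frac{28}{-31 + Y}$)
$A{\left(-81 \right)} \left(-81\right) = \frac{28}{-31 - 81} \left(-81\right) = \frac{28}{-112} \left(-81\right) = 28 \left(- \frac{1}{112}\right) \left(-81\right) = \left(- \frac{1}{4}\right) \left(-81\right) = \frac{81}{4}$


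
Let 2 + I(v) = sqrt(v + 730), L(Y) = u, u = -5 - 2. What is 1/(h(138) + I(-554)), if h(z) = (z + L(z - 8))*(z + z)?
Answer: 18077/653555770 - sqrt(11)/326777885 ≈ 2.7649e-5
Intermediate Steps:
u = -7
L(Y) = -7
I(v) = -2 + sqrt(730 + v) (I(v) = -2 + sqrt(v + 730) = -2 + sqrt(730 + v))
h(z) = 2*z*(-7 + z) (h(z) = (z - 7)*(z + z) = (-7 + z)*(2*z) = 2*z*(-7 + z))
1/(h(138) + I(-554)) = 1/(2*138*(-7 + 138) + (-2 + sqrt(730 - 554))) = 1/(2*138*131 + (-2 + sqrt(176))) = 1/(36156 + (-2 + 4*sqrt(11))) = 1/(36154 + 4*sqrt(11))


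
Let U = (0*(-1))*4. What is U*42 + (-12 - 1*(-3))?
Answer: -9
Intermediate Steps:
U = 0 (U = 0*4 = 0)
U*42 + (-12 - 1*(-3)) = 0*42 + (-12 - 1*(-3)) = 0 + (-12 + 3) = 0 - 9 = -9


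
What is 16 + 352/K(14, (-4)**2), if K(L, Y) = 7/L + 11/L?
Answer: 2608/9 ≈ 289.78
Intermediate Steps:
K(L, Y) = 18/L
16 + 352/K(14, (-4)**2) = 16 + 352/((18/14)) = 16 + 352/((18*(1/14))) = 16 + 352/(9/7) = 16 + 352*(7/9) = 16 + 2464/9 = 2608/9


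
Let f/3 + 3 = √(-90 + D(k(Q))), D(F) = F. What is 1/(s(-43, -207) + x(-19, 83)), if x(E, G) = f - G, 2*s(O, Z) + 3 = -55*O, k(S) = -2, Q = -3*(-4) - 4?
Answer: 121/131861 - 2*I*√23/395583 ≈ 0.00091763 - 2.4247e-5*I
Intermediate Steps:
Q = 8 (Q = 12 - 4 = 8)
s(O, Z) = -3/2 - 55*O/2 (s(O, Z) = -3/2 + (-55*O)/2 = -3/2 - 55*O/2)
f = -9 + 6*I*√23 (f = -9 + 3*√(-90 - 2) = -9 + 3*√(-92) = -9 + 3*(2*I*√23) = -9 + 6*I*√23 ≈ -9.0 + 28.775*I)
x(E, G) = -9 - G + 6*I*√23 (x(E, G) = (-9 + 6*I*√23) - G = -9 - G + 6*I*√23)
1/(s(-43, -207) + x(-19, 83)) = 1/((-3/2 - 55/2*(-43)) + (-9 - 1*83 + 6*I*√23)) = 1/((-3/2 + 2365/2) + (-9 - 83 + 6*I*√23)) = 1/(1181 + (-92 + 6*I*√23)) = 1/(1089 + 6*I*√23)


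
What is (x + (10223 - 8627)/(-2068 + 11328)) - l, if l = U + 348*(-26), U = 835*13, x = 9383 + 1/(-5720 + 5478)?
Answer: 4244396723/560230 ≈ 7576.2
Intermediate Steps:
x = 2270685/242 (x = 9383 + 1/(-242) = 9383 - 1/242 = 2270685/242 ≈ 9383.0)
U = 10855
l = 1807 (l = 10855 + 348*(-26) = 10855 - 9048 = 1807)
(x + (10223 - 8627)/(-2068 + 11328)) - l = (2270685/242 + (10223 - 8627)/(-2068 + 11328)) - 1*1807 = (2270685/242 + 1596/9260) - 1807 = (2270685/242 + 1596*(1/9260)) - 1807 = (2270685/242 + 399/2315) - 1807 = 5256732333/560230 - 1807 = 4244396723/560230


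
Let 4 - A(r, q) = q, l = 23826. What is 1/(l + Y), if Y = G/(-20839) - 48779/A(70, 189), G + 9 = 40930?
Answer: 3855215/92863287786 ≈ 4.1515e-5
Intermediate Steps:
G = 40921 (G = -9 + 40930 = 40921)
A(r, q) = 4 - q
Y = 1008935196/3855215 (Y = 40921/(-20839) - 48779/(4 - 1*189) = 40921*(-1/20839) - 48779/(4 - 189) = -40921/20839 - 48779/(-185) = -40921/20839 - 48779*(-1/185) = -40921/20839 + 48779/185 = 1008935196/3855215 ≈ 261.71)
1/(l + Y) = 1/(23826 + 1008935196/3855215) = 1/(92863287786/3855215) = 3855215/92863287786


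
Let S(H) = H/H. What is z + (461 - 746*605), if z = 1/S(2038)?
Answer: -450868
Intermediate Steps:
S(H) = 1
z = 1 (z = 1/1 = 1)
z + (461 - 746*605) = 1 + (461 - 746*605) = 1 + (461 - 451330) = 1 - 450869 = -450868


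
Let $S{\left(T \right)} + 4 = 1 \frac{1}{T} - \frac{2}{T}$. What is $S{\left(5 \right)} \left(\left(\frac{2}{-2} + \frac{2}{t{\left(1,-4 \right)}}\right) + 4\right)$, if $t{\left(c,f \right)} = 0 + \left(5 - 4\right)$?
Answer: $-21$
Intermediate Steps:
$S{\left(T \right)} = -4 - \frac{1}{T}$ ($S{\left(T \right)} = -4 + \left(1 \frac{1}{T} - \frac{2}{T}\right) = -4 + \left(\frac{1}{T} - \frac{2}{T}\right) = -4 - \frac{1}{T}$)
$t{\left(c,f \right)} = 1$ ($t{\left(c,f \right)} = 0 + \left(5 - 4\right) = 0 + 1 = 1$)
$S{\left(5 \right)} \left(\left(\frac{2}{-2} + \frac{2}{t{\left(1,-4 \right)}}\right) + 4\right) = \left(-4 - \frac{1}{5}\right) \left(\left(\frac{2}{-2} + \frac{2}{1}\right) + 4\right) = \left(-4 - \frac{1}{5}\right) \left(\left(2 \left(- \frac{1}{2}\right) + 2 \cdot 1\right) + 4\right) = \left(-4 - \frac{1}{5}\right) \left(\left(-1 + 2\right) + 4\right) = - \frac{21 \left(1 + 4\right)}{5} = \left(- \frac{21}{5}\right) 5 = -21$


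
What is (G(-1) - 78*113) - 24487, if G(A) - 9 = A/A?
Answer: -33291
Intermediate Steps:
G(A) = 10 (G(A) = 9 + A/A = 9 + 1 = 10)
(G(-1) - 78*113) - 24487 = (10 - 78*113) - 24487 = (10 - 8814) - 24487 = -8804 - 24487 = -33291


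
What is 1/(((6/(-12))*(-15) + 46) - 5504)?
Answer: -2/10901 ≈ -0.00018347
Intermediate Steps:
1/(((6/(-12))*(-15) + 46) - 5504) = 1/(((6*(-1/12))*(-15) + 46) - 5504) = 1/((-½*(-15) + 46) - 5504) = 1/((15/2 + 46) - 5504) = 1/(107/2 - 5504) = 1/(-10901/2) = -2/10901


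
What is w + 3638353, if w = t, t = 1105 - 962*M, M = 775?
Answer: 2893908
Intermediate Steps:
t = -744445 (t = 1105 - 962*775 = 1105 - 745550 = -744445)
w = -744445
w + 3638353 = -744445 + 3638353 = 2893908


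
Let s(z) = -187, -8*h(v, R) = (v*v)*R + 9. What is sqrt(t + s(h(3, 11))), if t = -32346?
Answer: I*sqrt(32533) ≈ 180.37*I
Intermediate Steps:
h(v, R) = -9/8 - R*v**2/8 (h(v, R) = -((v*v)*R + 9)/8 = -(v**2*R + 9)/8 = -(R*v**2 + 9)/8 = -(9 + R*v**2)/8 = -9/8 - R*v**2/8)
sqrt(t + s(h(3, 11))) = sqrt(-32346 - 187) = sqrt(-32533) = I*sqrt(32533)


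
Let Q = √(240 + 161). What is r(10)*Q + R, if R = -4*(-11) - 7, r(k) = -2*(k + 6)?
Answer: 37 - 32*√401 ≈ -603.80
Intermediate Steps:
r(k) = -12 - 2*k (r(k) = -2*(6 + k) = -12 - 2*k)
Q = √401 ≈ 20.025
R = 37 (R = 44 - 7 = 37)
r(10)*Q + R = (-12 - 2*10)*√401 + 37 = (-12 - 20)*√401 + 37 = -32*√401 + 37 = 37 - 32*√401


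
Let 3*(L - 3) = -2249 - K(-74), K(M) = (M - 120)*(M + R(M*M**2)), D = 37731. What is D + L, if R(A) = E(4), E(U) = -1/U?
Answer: 193097/6 ≈ 32183.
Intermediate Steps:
R(A) = -1/4
K(M) = (-120 + M)*(-1/4 + M) (K(M) = (M - 120)*(M - 1/4) = (-120 + M)*(-1/4 + M))
L = -33289/6 (L = 3 + (-2249 - (30 + (-74)**2 - 481/4*(-74)))/3 = 3 + (-2249 - (30 + 5476 + 17797/2))/3 = 3 + (-2249 - 1*28809/2)/3 = 3 + (-2249 - 28809/2)/3 = 3 + (1/3)*(-33307/2) = 3 - 33307/6 = -33289/6 ≈ -5548.2)
D + L = 37731 - 33289/6 = 193097/6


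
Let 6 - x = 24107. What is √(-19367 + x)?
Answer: 2*I*√10867 ≈ 208.49*I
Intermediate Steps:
x = -24101 (x = 6 - 1*24107 = 6 - 24107 = -24101)
√(-19367 + x) = √(-19367 - 24101) = √(-43468) = 2*I*√10867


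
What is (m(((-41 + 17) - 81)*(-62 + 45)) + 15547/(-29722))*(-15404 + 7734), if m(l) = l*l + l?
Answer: -51911665396565/2123 ≈ -2.4452e+10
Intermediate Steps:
m(l) = l + l**2 (m(l) = l**2 + l = l + l**2)
(m(((-41 + 17) - 81)*(-62 + 45)) + 15547/(-29722))*(-15404 + 7734) = ((((-41 + 17) - 81)*(-62 + 45))*(1 + ((-41 + 17) - 81)*(-62 + 45)) + 15547/(-29722))*(-15404 + 7734) = (((-24 - 81)*(-17))*(1 + (-24 - 81)*(-17)) + 15547*(-1/29722))*(-7670) = ((-105*(-17))*(1 - 105*(-17)) - 2221/4246)*(-7670) = (1785*(1 + 1785) - 2221/4246)*(-7670) = (1785*1786 - 2221/4246)*(-7670) = (3188010 - 2221/4246)*(-7670) = (13536288239/4246)*(-7670) = -51911665396565/2123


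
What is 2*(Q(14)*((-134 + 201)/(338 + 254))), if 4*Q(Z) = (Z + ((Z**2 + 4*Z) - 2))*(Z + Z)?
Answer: 15477/37 ≈ 418.30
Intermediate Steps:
Q(Z) = Z*(-2 + Z**2 + 5*Z)/2 (Q(Z) = ((Z + ((Z**2 + 4*Z) - 2))*(Z + Z))/4 = ((Z + (-2 + Z**2 + 4*Z))*(2*Z))/4 = ((-2 + Z**2 + 5*Z)*(2*Z))/4 = (2*Z*(-2 + Z**2 + 5*Z))/4 = Z*(-2 + Z**2 + 5*Z)/2)
2*(Q(14)*((-134 + 201)/(338 + 254))) = 2*(((1/2)*14*(-2 + 14**2 + 5*14))*((-134 + 201)/(338 + 254))) = 2*(((1/2)*14*(-2 + 196 + 70))*(67/592)) = 2*(((1/2)*14*264)*(67*(1/592))) = 2*(1848*(67/592)) = 2*(15477/74) = 15477/37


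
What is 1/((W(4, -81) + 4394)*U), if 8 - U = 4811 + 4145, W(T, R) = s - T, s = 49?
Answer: -1/39720172 ≈ -2.5176e-8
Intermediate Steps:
W(T, R) = 49 - T
U = -8948 (U = 8 - (4811 + 4145) = 8 - 1*8956 = 8 - 8956 = -8948)
1/((W(4, -81) + 4394)*U) = 1/(((49 - 1*4) + 4394)*(-8948)) = -1/8948/((49 - 4) + 4394) = -1/8948/(45 + 4394) = -1/8948/4439 = (1/4439)*(-1/8948) = -1/39720172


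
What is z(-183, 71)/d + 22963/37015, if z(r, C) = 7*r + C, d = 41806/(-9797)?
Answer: 219874748364/773724545 ≈ 284.18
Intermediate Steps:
d = -41806/9797 (d = 41806*(-1/9797) = -41806/9797 ≈ -4.2672)
z(r, C) = C + 7*r
z(-183, 71)/d + 22963/37015 = (71 + 7*(-183))/(-41806/9797) + 22963/37015 = (71 - 1281)*(-9797/41806) + 22963*(1/37015) = -1210*(-9797/41806) + 22963/37015 = 5927185/20903 + 22963/37015 = 219874748364/773724545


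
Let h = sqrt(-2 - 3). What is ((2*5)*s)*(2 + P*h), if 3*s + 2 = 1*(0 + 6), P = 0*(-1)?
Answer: 80/3 ≈ 26.667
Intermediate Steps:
P = 0
s = 4/3 (s = -2/3 + (1*(0 + 6))/3 = -2/3 + (1*6)/3 = -2/3 + (1/3)*6 = -2/3 + 2 = 4/3 ≈ 1.3333)
h = I*sqrt(5) (h = sqrt(-5) = I*sqrt(5) ≈ 2.2361*I)
((2*5)*s)*(2 + P*h) = ((2*5)*(4/3))*(2 + 0*(I*sqrt(5))) = (10*(4/3))*(2 + 0) = (40/3)*2 = 80/3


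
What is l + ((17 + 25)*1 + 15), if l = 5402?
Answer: 5459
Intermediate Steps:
l + ((17 + 25)*1 + 15) = 5402 + ((17 + 25)*1 + 15) = 5402 + (42*1 + 15) = 5402 + (42 + 15) = 5402 + 57 = 5459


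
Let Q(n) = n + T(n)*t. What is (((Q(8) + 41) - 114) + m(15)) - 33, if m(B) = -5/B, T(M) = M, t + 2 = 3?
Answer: -271/3 ≈ -90.333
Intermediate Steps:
t = 1 (t = -2 + 3 = 1)
Q(n) = 2*n (Q(n) = n + n*1 = n + n = 2*n)
(((Q(8) + 41) - 114) + m(15)) - 33 = (((2*8 + 41) - 114) - 5/15) - 33 = (((16 + 41) - 114) - 5*1/15) - 33 = ((57 - 114) - ⅓) - 33 = (-57 - ⅓) - 33 = -172/3 - 33 = -271/3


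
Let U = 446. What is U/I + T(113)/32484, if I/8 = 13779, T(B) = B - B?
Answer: 223/55116 ≈ 0.0040460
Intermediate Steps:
T(B) = 0
I = 110232 (I = 8*13779 = 110232)
U/I + T(113)/32484 = 446/110232 + 0/32484 = 446*(1/110232) + 0*(1/32484) = 223/55116 + 0 = 223/55116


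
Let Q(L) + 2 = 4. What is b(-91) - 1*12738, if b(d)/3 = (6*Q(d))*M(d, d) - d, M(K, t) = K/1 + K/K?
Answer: -15705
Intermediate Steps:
Q(L) = 2 (Q(L) = -2 + 4 = 2)
M(K, t) = 1 + K (M(K, t) = K*1 + 1 = K + 1 = 1 + K)
b(d) = 36 + 33*d (b(d) = 3*((6*2)*(1 + d) - d) = 3*(12*(1 + d) - d) = 3*((12 + 12*d) - d) = 3*(12 + 11*d) = 36 + 33*d)
b(-91) - 1*12738 = (36 + 33*(-91)) - 1*12738 = (36 - 3003) - 12738 = -2967 - 12738 = -15705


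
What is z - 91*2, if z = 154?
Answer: -28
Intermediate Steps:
z - 91*2 = 154 - 91*2 = 154 - 182 = -28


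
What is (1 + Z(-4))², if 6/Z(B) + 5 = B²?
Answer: 289/121 ≈ 2.3884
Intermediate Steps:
Z(B) = 6/(-5 + B²)
(1 + Z(-4))² = (1 + 6/(-5 + (-4)²))² = (1 + 6/(-5 + 16))² = (1 + 6/11)² = (17/11)² = 289/121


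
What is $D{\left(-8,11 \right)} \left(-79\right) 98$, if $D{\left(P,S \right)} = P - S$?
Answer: $147098$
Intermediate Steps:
$D{\left(-8,11 \right)} \left(-79\right) 98 = \left(-8 - 11\right) \left(-79\right) 98 = \left(-19\right) \left(-79\right) 98 = 1501 \cdot 98 = 147098$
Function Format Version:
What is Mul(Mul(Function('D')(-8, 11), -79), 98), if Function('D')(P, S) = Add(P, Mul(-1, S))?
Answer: 147098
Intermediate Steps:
Mul(Mul(Function('D')(-8, 11), -79), 98) = Mul(Mul(Add(-8, Mul(-1, 11)), -79), 98) = Mul(Mul(Add(-8, -11), -79), 98) = Mul(Mul(-19, -79), 98) = Mul(1501, 98) = 147098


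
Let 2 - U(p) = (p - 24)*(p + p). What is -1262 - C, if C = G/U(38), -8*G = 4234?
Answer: -5363093/4248 ≈ -1262.5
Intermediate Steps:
G = -2117/4 (G = -⅛*4234 = -2117/4 ≈ -529.25)
U(p) = 2 - 2*p*(-24 + p) (U(p) = 2 - (p - 24)*(p + p) = 2 - (-24 + p)*2*p = 2 - 2*p*(-24 + p))
C = 2117/4248 (C = -2117/(4*(2 - 2*38² + 48*38)) = -2117/(4*(2 - 2*1444 + 1824)) = -2117/(4*(2 - 2888 + 1824)) = -2117/4/(-1062) = -2117/4*(-1/1062) = 2117/4248 ≈ 0.49835)
-1262 - C = -1262 - 1*2117/4248 = -1262 - 2117/4248 = -5363093/4248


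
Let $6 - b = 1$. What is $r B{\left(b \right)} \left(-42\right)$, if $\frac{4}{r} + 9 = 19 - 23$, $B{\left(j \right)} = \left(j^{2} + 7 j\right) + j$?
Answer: $840$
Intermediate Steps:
$b = 5$ ($b = 6 - 1 = 5$)
$B{\left(j \right)} = j^{2} + 8 j$
$r = - \frac{4}{13}$ ($r = \frac{4}{-9 + \left(19 - 23\right)} = \frac{4}{-9 - 4} = \frac{4}{-13} = 4 \left(- \frac{1}{13}\right) = - \frac{4}{13} \approx -0.30769$)
$r B{\left(b \right)} \left(-42\right) = - \frac{4 \cdot 5 \left(8 + 5\right)}{13} \left(-42\right) = - \frac{4 \cdot 5 \cdot 13}{13} \left(-42\right) = \left(- \frac{4}{13}\right) 65 \left(-42\right) = \left(-20\right) \left(-42\right) = 840$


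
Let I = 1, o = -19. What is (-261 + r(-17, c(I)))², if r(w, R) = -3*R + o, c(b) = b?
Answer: 80089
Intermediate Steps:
r(w, R) = -19 - 3*R (r(w, R) = -3*R - 19 = -19 - 3*R)
(-261 + r(-17, c(I)))² = (-261 + (-19 - 3*1))² = (-261 + (-19 - 3))² = (-261 - 22)² = (-283)² = 80089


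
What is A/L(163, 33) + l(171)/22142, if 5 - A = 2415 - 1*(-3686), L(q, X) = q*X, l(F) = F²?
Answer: 7436569/39700606 ≈ 0.18732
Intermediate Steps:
L(q, X) = X*q
A = -6096 (A = 5 - (2415 - 1*(-3686)) = 5 - (2415 + 3686) = 5 - 1*6101 = 5 - 6101 = -6096)
A/L(163, 33) + l(171)/22142 = -6096/(33*163) + 171²/22142 = -6096/5379 + 29241*(1/22142) = -6096*1/5379 + 29241/22142 = -2032/1793 + 29241/22142 = 7436569/39700606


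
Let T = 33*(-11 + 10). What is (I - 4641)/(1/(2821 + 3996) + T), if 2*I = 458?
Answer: 7519151/56240 ≈ 133.70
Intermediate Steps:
T = -33 (T = 33*(-1) = -33)
I = 229 (I = (1/2)*458 = 229)
(I - 4641)/(1/(2821 + 3996) + T) = (229 - 4641)/(1/(2821 + 3996) - 33) = -4412/(1/6817 - 33) = -4412/(-224960/6817) = -4412*(-6817/224960) = 7519151/56240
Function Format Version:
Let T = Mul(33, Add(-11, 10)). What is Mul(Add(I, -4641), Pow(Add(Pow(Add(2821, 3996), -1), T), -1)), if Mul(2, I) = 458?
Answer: Rational(7519151, 56240) ≈ 133.70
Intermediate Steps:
T = -33 (T = Mul(33, -1) = -33)
I = 229 (I = Mul(Rational(1, 2), 458) = 229)
Mul(Add(I, -4641), Pow(Add(Pow(Add(2821, 3996), -1), T), -1)) = Mul(Add(229, -4641), Pow(Add(Pow(Add(2821, 3996), -1), -33), -1)) = Mul(-4412, Pow(Add(Pow(6817, -1), -33), -1)) = Mul(-4412, Pow(Add(Rational(1, 6817), -33), -1)) = Mul(-4412, Pow(Rational(-224960, 6817), -1)) = Mul(-4412, Rational(-6817, 224960)) = Rational(7519151, 56240)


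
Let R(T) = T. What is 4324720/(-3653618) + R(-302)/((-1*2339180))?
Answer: -2528798784241/2136617538310 ≈ -1.1836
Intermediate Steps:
4324720/(-3653618) + R(-302)/((-1*2339180)) = 4324720/(-3653618) - 302/((-1*2339180)) = 4324720*(-1/3653618) - 302/(-2339180) = -2162360/1826809 - 302*(-1/2339180) = -2162360/1826809 + 151/1169590 = -2528798784241/2136617538310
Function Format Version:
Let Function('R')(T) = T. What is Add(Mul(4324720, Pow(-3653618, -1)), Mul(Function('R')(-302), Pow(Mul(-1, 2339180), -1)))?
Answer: Rational(-2528798784241, 2136617538310) ≈ -1.1836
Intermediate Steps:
Add(Mul(4324720, Pow(-3653618, -1)), Mul(Function('R')(-302), Pow(Mul(-1, 2339180), -1))) = Add(Mul(4324720, Pow(-3653618, -1)), Mul(-302, Pow(Mul(-1, 2339180), -1))) = Add(Mul(4324720, Rational(-1, 3653618)), Mul(-302, Pow(-2339180, -1))) = Add(Rational(-2162360, 1826809), Mul(-302, Rational(-1, 2339180))) = Add(Rational(-2162360, 1826809), Rational(151, 1169590)) = Rational(-2528798784241, 2136617538310)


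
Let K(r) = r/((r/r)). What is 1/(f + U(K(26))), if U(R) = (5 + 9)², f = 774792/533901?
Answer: 177967/35139796 ≈ 0.0050645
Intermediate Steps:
K(r) = r (K(r) = r/1 = r*1 = r)
f = 258264/177967 (f = 774792*(1/533901) = 258264/177967 ≈ 1.4512)
U(R) = 196 (U(R) = 14² = 196)
1/(f + U(K(26))) = 1/(258264/177967 + 196) = 1/(35139796/177967) = 177967/35139796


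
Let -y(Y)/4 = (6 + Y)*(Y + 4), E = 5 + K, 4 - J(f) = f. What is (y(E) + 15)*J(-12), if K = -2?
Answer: -3792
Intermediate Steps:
J(f) = 4 - f
E = 3 (E = 5 - 2 = 3)
y(Y) = -4*(4 + Y)*(6 + Y) (y(Y) = -4*(6 + Y)*(Y + 4) = -4*(6 + Y)*(4 + Y) = -4*(4 + Y)*(6 + Y))
(y(E) + 15)*J(-12) = ((-96 - 40*3 - 4*3²) + 15)*(4 - 1*(-12)) = ((-96 - 120 - 4*9) + 15)*(4 + 12) = ((-96 - 120 - 36) + 15)*16 = (-252 + 15)*16 = -237*16 = -3792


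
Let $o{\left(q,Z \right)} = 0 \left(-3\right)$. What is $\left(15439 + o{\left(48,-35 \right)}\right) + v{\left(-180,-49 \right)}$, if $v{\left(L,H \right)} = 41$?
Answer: $15480$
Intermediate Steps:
$o{\left(q,Z \right)} = 0$
$\left(15439 + o{\left(48,-35 \right)}\right) + v{\left(-180,-49 \right)} = \left(15439 + 0\right) + 41 = 15439 + 41 = 15480$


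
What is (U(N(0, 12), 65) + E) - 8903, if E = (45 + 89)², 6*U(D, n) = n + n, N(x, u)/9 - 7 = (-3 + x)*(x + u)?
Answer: 27224/3 ≈ 9074.7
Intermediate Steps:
N(x, u) = 63 + 9*(-3 + x)*(u + x) (N(x, u) = 63 + 9*((-3 + x)*(x + u)) = 63 + 9*((-3 + x)*(u + x)) = 63 + 9*(-3 + x)*(u + x))
U(D, n) = n/3 (U(D, n) = (n + n)/6 = (2*n)/6 = n/3)
E = 17956 (E = 134² = 17956)
(U(N(0, 12), 65) + E) - 8903 = ((⅓)*65 + 17956) - 8903 = (65/3 + 17956) - 8903 = 53933/3 - 8903 = 27224/3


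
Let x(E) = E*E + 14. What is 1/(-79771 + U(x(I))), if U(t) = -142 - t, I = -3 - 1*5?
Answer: -1/79991 ≈ -1.2501e-5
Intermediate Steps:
I = -8 (I = -3 - 5 = -8)
x(E) = 14 + E**2 (x(E) = E**2 + 14 = 14 + E**2)
1/(-79771 + U(x(I))) = 1/(-79771 + (-142 - (14 + (-8)**2))) = 1/(-79771 + (-142 - (14 + 64))) = 1/(-79771 + (-142 - 1*78)) = 1/(-79771 + (-142 - 78)) = 1/(-79771 - 220) = 1/(-79991) = -1/79991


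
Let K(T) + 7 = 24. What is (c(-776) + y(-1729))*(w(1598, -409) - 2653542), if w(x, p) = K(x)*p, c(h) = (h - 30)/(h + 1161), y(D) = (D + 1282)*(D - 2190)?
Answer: -358868582978401/77 ≈ -4.6606e+12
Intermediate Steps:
K(T) = 17 (K(T) = -7 + 24 = 17)
y(D) = (-2190 + D)*(1282 + D) (y(D) = (1282 + D)*(-2190 + D) = (-2190 + D)*(1282 + D))
c(h) = (-30 + h)/(1161 + h)
w(x, p) = 17*p
(c(-776) + y(-1729))*(w(1598, -409) - 2653542) = ((-30 - 776)/(1161 - 776) + (-2807580 + (-1729)² - 908*(-1729)))*(17*(-409) - 2653542) = (-806/385 + (-2807580 + 2989441 + 1569932))*(-6953 - 2653542) = ((1/385)*(-806) + 1751793)*(-2660495) = (-806/385 + 1751793)*(-2660495) = (674439499/385)*(-2660495) = -358868582978401/77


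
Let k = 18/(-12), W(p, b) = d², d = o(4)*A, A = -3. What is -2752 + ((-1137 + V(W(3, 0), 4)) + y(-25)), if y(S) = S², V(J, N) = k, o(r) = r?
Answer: -6531/2 ≈ -3265.5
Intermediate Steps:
d = -12 (d = 4*(-3) = -12)
W(p, b) = 144 (W(p, b) = (-12)² = 144)
k = -3/2 (k = 18*(-1/12) = -3/2 ≈ -1.5000)
V(J, N) = -3/2
-2752 + ((-1137 + V(W(3, 0), 4)) + y(-25)) = -2752 + ((-1137 - 3/2) + (-25)²) = -2752 + (-2277/2 + 625) = -2752 - 1027/2 = -6531/2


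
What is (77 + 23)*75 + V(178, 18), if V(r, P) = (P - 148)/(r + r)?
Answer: 1334935/178 ≈ 7499.6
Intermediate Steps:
V(r, P) = (-148 + P)/(2*r) (V(r, P) = (-148 + P)/((2*r)) = (-148 + P)*(1/(2*r)) = (-148 + P)/(2*r))
(77 + 23)*75 + V(178, 18) = (77 + 23)*75 + (1/2)*(-148 + 18)/178 = 100*75 + (1/2)*(1/178)*(-130) = 7500 - 65/178 = 1334935/178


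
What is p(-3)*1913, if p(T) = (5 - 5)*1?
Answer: 0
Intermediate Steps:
p(T) = 0 (p(T) = 0*1 = 0)
p(-3)*1913 = 0*1913 = 0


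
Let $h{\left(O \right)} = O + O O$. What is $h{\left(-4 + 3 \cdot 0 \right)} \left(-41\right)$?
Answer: $-492$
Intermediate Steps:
$h{\left(O \right)} = O + O^{2}$
$h{\left(-4 + 3 \cdot 0 \right)} \left(-41\right) = \left(-4 + 3 \cdot 0\right) \left(1 + \left(-4 + 3 \cdot 0\right)\right) \left(-41\right) = \left(-4 + 0\right) \left(1 + \left(-4 + 0\right)\right) \left(-41\right) = - 4 \left(1 - 4\right) \left(-41\right) = \left(-4\right) \left(-3\right) \left(-41\right) = 12 \left(-41\right) = -492$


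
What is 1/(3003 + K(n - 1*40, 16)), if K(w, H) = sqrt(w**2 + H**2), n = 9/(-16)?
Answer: 768768/2308123567 - 16*sqrt(486737)/2308123567 ≈ 0.00032823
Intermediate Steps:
n = -9/16 (n = 9*(-1/16) = -9/16 ≈ -0.56250)
K(w, H) = sqrt(H**2 + w**2)
1/(3003 + K(n - 1*40, 16)) = 1/(3003 + sqrt(16**2 + (-9/16 - 1*40)**2)) = 1/(3003 + sqrt(256 + (-9/16 - 40)**2)) = 1/(3003 + sqrt(256 + (-649/16)**2)) = 1/(3003 + sqrt(256 + 421201/256)) = 1/(3003 + sqrt(486737/256)) = 1/(3003 + sqrt(486737)/16)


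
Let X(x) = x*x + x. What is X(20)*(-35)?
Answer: -14700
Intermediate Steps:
X(x) = x + x² (X(x) = x² + x = x + x²)
X(20)*(-35) = (20*(1 + 20))*(-35) = (20*21)*(-35) = 420*(-35) = -14700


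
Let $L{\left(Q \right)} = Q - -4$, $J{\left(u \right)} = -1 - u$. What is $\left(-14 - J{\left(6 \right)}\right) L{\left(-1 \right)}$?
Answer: $-21$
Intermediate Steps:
$L{\left(Q \right)} = 4 + Q$ ($L{\left(Q \right)} = Q + 4 = 4 + Q$)
$\left(-14 - J{\left(6 \right)}\right) L{\left(-1 \right)} = \left(-14 - \left(-1 - 6\right)\right) \left(4 - 1\right) = \left(-14 - \left(-1 - 6\right)\right) 3 = \left(-14 - -7\right) 3 = \left(-14 + 7\right) 3 = \left(-7\right) 3 = -21$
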